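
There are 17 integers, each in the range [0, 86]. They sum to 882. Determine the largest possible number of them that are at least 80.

11

With k values at 80 or above and the rest at least 0, the sum is at least 0 + 80k.
Since the sum is 882, we need 80k ≤ 882, i.e. k ≤ 11.
k = 11 is achieved by 11 values at 80 and 6 at 0, total 880; add 2 to one value (staying below 80) to reach 882.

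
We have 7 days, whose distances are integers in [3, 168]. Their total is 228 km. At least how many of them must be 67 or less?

4

Let j be the number exceeding 67. Then the total is ≥ 68·j + 3·(7 − j) = 21 + 65j.
So 65j ≤ 207 and j ≤ 3; hence at least 7 − 3 = 4 are ≤ 67.
Exactly 4 works: 4 values at 3 and 3 at 68 total 216; raise one of the low values by 12 (still ≤ 67) to hit 228.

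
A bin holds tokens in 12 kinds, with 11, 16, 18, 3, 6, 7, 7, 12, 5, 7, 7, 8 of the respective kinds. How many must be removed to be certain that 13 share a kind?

In the worst case you take as many as possible of each kind without reaching 13: 11 + 12 + 12 + 3 + 6 + 7 + 7 + 12 + 5 + 7 + 7 + 8 = 97.
The next one must give 13 of some kind, so 97 + 1 = 98.

98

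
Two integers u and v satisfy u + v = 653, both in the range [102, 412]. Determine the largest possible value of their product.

With u + v fixed, uv peaks when the two are closest together.
Taking u = 326 and v = 327 (both in [102, 412]) gives uv = 106602.

106602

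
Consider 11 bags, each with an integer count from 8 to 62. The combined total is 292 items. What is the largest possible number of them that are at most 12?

Each value at 12 or below falls at least 62 − 12 = 50 short of the ceiling 62.
The ceiling total is 11 × 62 = 682, and we need 292, so at most ⌊(682 − 292)/50⌋ = 7 can be that low.
k = 7 is achieved by 7 values at 12 and 4 at 62, total 332; lower one of the 62's by 40 (still > 12) to reach 292.

7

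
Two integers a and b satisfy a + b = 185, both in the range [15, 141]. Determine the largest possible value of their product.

With a + b fixed, ab peaks when the two are closest together.
Taking a = 92 and b = 93 (both in [15, 141]) gives ab = 8556.

8556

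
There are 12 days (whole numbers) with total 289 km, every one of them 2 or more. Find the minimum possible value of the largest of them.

25

The 12 values sum to 289, so their maximum is at least ⌈289/12⌉ = 25.
Equality holds with 1 value of 25 and 11 values of 24.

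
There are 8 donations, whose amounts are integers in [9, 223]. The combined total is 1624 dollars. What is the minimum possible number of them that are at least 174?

Each value short of 174 is at most 173, costing at least 223 − 173 = 50 against the maximum total of 1784.
We can afford to lose at most 1784 − 1624 = 160, so at most ⌊160/50⌋ = 3 fall short, and at least 5 are ≥ 174.
Exactly 5 works: 5 values at 223 and 3 at 173 total 1634; lower one of the high values by 10 (still ≥ 174) to hit 1624.

5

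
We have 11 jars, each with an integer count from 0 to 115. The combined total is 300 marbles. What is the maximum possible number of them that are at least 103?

If k of the values are ≥ 103, the total is ≥ 103k + 0(11 − k).
Setting 103k + 0(11 − k) ≤ 300 gives 103k ≤ 300, so k ≤ 2.
k = 2 is achieved by 2 values at 103 and 9 at 0, total 206; add 94 to one value (staying below 103) to reach 300.

2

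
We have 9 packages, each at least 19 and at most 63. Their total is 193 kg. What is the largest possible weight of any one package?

41

Maximizing one value means minimizing the remaining 8.
The other 8 contribute at least 8 × 19 = 152, leaving at most 193 − 152 = 41.
Since 41 ≤ 63, this is achievable: one at 41 and 8 at 19.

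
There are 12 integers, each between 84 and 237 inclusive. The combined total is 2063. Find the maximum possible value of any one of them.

To make one integer as large as possible, make the other 11 as small as possible.
The other 11 contribute at least 11 × 84 = 924, leaving at most 2063 − 924 = 1139.
But each integer is capped at 237, so the maximum is 237.
Achievable: one at 237 and the other 11 totalling 1826, which fits since 11 × 84 ≤ 1826 ≤ 11 × 237.

237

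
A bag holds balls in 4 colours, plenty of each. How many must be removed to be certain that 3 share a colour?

You could draw 2 of every colour without reaching 3 of any — 8 in all.
One more forces 3 of some colour, so 8 + 1 = 9.

9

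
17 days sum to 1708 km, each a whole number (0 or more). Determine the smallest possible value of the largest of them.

The 17 values sum to 1708, so their maximum is at least ⌈1708/17⌉ = 101.
Achievable: 8 of them at 101 and 9 at 100 total 1708.

101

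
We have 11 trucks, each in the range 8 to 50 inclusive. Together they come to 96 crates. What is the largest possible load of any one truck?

16

Maximizing one value means minimizing the remaining 10.
The other 10 contribute at least 10 × 8 = 80, leaving at most 96 − 80 = 16.
Since 16 ≤ 50, this is achievable: one at 16 and 10 at 8.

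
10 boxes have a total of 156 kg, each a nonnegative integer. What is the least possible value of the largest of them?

16

Some value must be at least ⌈156/10⌉ = 16, since 10 × 15 = 150 < 156.
Taking 4 copies of 15 and 6 copies of 16 gives exactly 156, so 16 is attained.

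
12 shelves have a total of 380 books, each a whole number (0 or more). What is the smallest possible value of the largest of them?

The average is 380/12 > 31, so not all 12 can be 31 or less; the largest is ≥ 32.
Equality holds with 8 values of 32 and 4 values of 31.

32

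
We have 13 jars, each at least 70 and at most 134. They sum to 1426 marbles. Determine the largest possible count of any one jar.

134

To make one jar as large as possible, make the other 12 as small as possible.
The other 12 contribute at least 12 × 70 = 840, leaving at most 1426 − 840 = 586.
But each jar is capped at 134, so the maximum is 134.
Achievable: one at 134 and the other 12 totalling 1292, which fits since 12 × 70 ≤ 1292 ≤ 12 × 134.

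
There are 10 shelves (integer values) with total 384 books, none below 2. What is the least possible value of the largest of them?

If every one of the 10 were at most 38, the total would be at most 10 × 38 = 380 < 384.
Equality holds with 4 values of 39 and 6 values of 38.

39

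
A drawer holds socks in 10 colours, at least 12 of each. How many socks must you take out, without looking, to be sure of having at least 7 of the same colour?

61

You could draw 6 of every colour without reaching 7 of any — 60 in all.
One more forces 7 of some colour, so 60 + 1 = 61.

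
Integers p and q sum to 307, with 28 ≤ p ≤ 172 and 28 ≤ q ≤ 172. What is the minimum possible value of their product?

23220

For a fixed sum, pq is smallest when p and q are as far apart as possible.
The extreme feasible split is p = 135, q = 172, giving pq = 23220.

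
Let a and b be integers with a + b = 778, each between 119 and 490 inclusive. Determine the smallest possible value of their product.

141120

ab = a(778 − a) is concave in a, so over [288, 490] it is minimized at an endpoint.
The extreme feasible split is a = 288, b = 490, giving ab = 141120.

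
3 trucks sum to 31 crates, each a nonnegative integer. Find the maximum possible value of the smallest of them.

The 3 values sum to 31, so their minimum is at most ⌊31/3⌋ = 10.
Taking 2 copies of 10 and 1 copy of 11 gives exactly 31, so 10 is attained.

10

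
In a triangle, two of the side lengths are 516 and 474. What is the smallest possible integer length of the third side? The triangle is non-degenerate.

The third side must exceed |516 − 474| = 42.
The smallest integer above 42 is 43.

43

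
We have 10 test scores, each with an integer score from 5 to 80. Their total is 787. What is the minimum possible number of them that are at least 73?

Suppose at most 10 − j of them reach 73; then j values are ≤ 72 and the rest ≤ 80.
The total is then ≤ 72·j + 80·(10 − j) = 800 − 8j. For this to be ≥ 787 we need j ≤ 1, so at least 10 − 1 = 9 must reach 73.
Exactly 9 works: 9 values at 80 and 1 at 72 total 792; lower one of the high values by 5 (still ≥ 73) to hit 787.

9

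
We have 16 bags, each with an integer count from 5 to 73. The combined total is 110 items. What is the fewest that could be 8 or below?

9

Each value above 8 is at least 9, contributing at least 9 − 5 = 4 above the floor 5.
The sum exceeds the floor total 80 by 30, so at most ⌊30/4⌋ = 7 exceed 8, and at least 9 are ≤ 8.
Exactly 9 works: 9 values at 5 and 7 at 9 total 108; raise one of the low values by 2 (still ≤ 8) to hit 110.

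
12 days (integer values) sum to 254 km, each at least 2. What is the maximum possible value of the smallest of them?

The average is 254/12 < 22, so some value is ≤ 21.
Taking 10 copies of 21 and 2 copies of 22 gives exactly 254, so 21 is attained.

21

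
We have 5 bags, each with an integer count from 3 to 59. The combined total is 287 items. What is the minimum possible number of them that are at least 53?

Each value short of 53 is at most 52, costing at least 59 − 52 = 7 against the maximum total of 295.
We can afford to lose at most 295 − 287 = 8, so at most ⌊8/7⌋ = 1 fall short, and at least 4 are ≥ 53.
Exactly 4 works: 4 values at 59 and 1 at 52 total 288; lower one of the high values by 1 (still ≥ 53) to hit 287.

4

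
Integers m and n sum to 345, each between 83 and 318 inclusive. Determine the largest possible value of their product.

mn = m(345 − m) is maximized when m is as near 345/2 as the bounds allow.
Taking m = 172 and n = 173 (both in [83, 318]) gives mn = 29756.

29756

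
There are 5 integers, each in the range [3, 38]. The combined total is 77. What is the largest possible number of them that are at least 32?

2

With k values at 32 or above and the rest at least 3, the sum is at least 15 + 29k.
Since the sum is 77, we need 29k ≤ 62, i.e. k ≤ 2.
k = 2 is achieved by 2 values at 32 and 3 at 3, total 73; add 4 to one value (staying below 32) to reach 77.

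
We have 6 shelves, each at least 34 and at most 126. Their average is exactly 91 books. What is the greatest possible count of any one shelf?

126

To make one shelf as large as possible, make the other 5 as small as possible.
The total is 6 × 91 = 546.
The other 5 contribute at least 5 × 34 = 170, leaving at most 546 − 170 = 376.
But each shelf is capped at 126, so the maximum is 126.
Achievable: one at 126 and the other 5 totalling 420, which fits since 5 × 34 ≤ 420 ≤ 5 × 126.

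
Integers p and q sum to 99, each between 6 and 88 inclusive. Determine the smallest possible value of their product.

For a fixed sum, pq is smallest when p and q are as far apart as possible.
The extreme feasible split is p = 11, q = 88, giving pq = 968.

968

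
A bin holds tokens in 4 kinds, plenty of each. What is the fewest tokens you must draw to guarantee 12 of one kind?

45

You could draw 11 of every kind without reaching 12 of any — 44 in all.
One more forces 12 of some kind, so 44 + 1 = 45.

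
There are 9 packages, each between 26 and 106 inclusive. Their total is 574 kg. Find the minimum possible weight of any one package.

26

Minimizing one value means maximizing the remaining 8.
The other 8 can take up 8 × 106 = 848 ≥ 574 − 26, so one package can sit at its floor of 26.
Achievable: one at 26 and the other 8 totalling 548, which fits since 8 × 26 ≤ 548 ≤ 8 × 106.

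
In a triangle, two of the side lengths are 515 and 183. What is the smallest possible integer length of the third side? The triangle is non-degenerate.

333

The third side must exceed |515 − 183| = 332.
The smallest integer above 332 is 333.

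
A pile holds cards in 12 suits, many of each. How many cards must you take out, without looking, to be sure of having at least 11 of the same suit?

121

In the worst case you draw 10 of each of the 12 suits: 12 × 10 = 120.
One more forces 11 of some suit, so 120 + 1 = 121.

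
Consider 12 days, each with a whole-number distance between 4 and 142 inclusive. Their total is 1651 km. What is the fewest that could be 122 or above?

10

If only k of them are at least 122, the other 12 − k are at most 121, so the total is at most k·142 + (12 − k)·121.
This must reach 1651, so k·142 + (12 − k)·121 ≥ 1651, giving k ≥ 10.
Exactly 10 works: 10 values at 142 and 2 at 121 total 1662; lower one of the high values by 11 (still ≥ 122) to hit 1651.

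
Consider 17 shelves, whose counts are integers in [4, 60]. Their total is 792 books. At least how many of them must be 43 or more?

Each value short of 43 is at most 42, costing at least 60 − 42 = 18 against the maximum total of 1020.
We can afford to lose at most 1020 − 792 = 228, so at most ⌊228/18⌋ = 12 fall short, and at least 5 are ≥ 43.
Exactly 5 works: 5 values at 60 and 12 at 42 total 804; lower one of the high values by 12 (still ≥ 43) to hit 792.

5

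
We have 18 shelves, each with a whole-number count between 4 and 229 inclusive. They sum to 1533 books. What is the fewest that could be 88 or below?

Each value above 88 is at least 89, contributing at least 89 − 4 = 85 above the floor 4.
The sum exceeds the floor total 72 by 1461, so at most ⌊1461/85⌋ = 17 exceed 88, and at least 1 are ≤ 88.
Exactly 1 works: 1 value at 4 and 17 at 89 total 1517; raise one of the low values by 16 (still ≤ 88) to hit 1533.

1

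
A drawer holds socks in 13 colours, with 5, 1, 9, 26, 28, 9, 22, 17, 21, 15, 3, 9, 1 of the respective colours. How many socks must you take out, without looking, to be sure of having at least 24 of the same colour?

In the worst case you take as many as possible of each colour without reaching 24: 5 + 1 + 9 + 23 + 23 + 9 + 22 + 17 + 21 + 15 + 3 + 9 + 1 = 158.
The next one must give 24 of some colour, so 158 + 1 = 159.

159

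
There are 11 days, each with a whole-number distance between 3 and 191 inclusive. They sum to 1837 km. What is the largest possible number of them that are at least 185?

9

With k values at 185 or above and the rest at least 3, the sum is at least 33 + 182k.
Since the sum is 1837, we need 182k ≤ 1804, i.e. k ≤ 9.
k = 9 is achieved by 9 values at 185 and 2 at 3, total 1671; add 166 to one value (staying below 185) to reach 1837.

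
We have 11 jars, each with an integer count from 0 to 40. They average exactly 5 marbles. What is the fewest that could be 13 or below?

8

The total is 11 × 5 = 55.
If only k of them are at most 13, the other 11 − k are at least 14, so the total is at least (11 − k)·14 + k·0.
This is ≤ 55, so (11 − k)·14 + 0k ≤ 55, which gives k ≥ 8.
Exactly 8 works: 8 values at 0 and 3 at 14 total 42; raise one of the low values by 13 (still ≤ 13) to hit 55.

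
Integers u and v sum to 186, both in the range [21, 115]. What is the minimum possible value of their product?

8165

Since u + v is fixed, pushing one of them to its bound minimizes the product.
The extreme feasible split is u = 71, v = 115, giving uv = 8165.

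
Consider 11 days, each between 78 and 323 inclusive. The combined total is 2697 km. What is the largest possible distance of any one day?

To make one day as large as possible, make the other 10 as small as possible.
The other 10 contribute at least 10 × 78 = 780, leaving at most 2697 − 780 = 1917.
But each day is capped at 323, so the maximum is 323.
Achievable: one at 323 and the other 10 totalling 2374, which fits since 10 × 78 ≤ 2374 ≤ 10 × 323.

323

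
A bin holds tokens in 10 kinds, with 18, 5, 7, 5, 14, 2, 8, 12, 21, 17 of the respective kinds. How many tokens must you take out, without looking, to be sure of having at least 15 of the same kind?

In the worst case you take as many as possible of each kind without reaching 15: 14 + 5 + 7 + 5 + 14 + 2 + 8 + 12 + 14 + 14 = 95.
The next one must give 15 of some kind, so 95 + 1 = 96.

96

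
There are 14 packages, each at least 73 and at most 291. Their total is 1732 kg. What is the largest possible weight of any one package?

Maximizing one value means minimizing the remaining 13.
The other 13 contribute at least 13 × 73 = 949, leaving at most 1732 − 949 = 783.
But each package is capped at 291, so the maximum is 291.
Achievable: one at 291 and the other 13 totalling 1441, which fits since 13 × 73 ≤ 1441 ≤ 13 × 291.

291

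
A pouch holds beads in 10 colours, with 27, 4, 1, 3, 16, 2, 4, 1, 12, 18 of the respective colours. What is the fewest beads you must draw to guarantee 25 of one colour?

In the worst case you take as many as possible of each colour without reaching 25: 24 + 4 + 1 + 3 + 16 + 2 + 4 + 1 + 12 + 18 = 85.
The next one must give 25 of some colour, so 85 + 1 = 86.

86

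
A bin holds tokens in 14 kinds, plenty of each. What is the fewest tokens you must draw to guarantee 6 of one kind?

71

You could draw 5 of every kind without reaching 6 of any — 70 in all.
One more forces 6 of some kind, so 70 + 1 = 71.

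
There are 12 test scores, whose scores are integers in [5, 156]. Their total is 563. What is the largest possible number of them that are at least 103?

5

With k values at 103 or above and the rest at least 5, the sum is at least 60 + 98k.
Since the sum is 563, we need 98k ≤ 503, i.e. k ≤ 5.
k = 5 is achieved by 5 values at 103 and 7 at 5, total 550; add 13 to one value (staying below 103) to reach 563.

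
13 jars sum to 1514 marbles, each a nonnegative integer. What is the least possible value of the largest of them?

The 13 values sum to 1514, so their maximum is at least ⌈1514/13⌉ = 117.
Achievable: 6 of them at 117 and 7 at 116 total 1514.

117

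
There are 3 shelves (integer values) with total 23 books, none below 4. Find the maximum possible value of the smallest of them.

The 3 values sum to 23, so their minimum is at most ⌊23/3⌋ = 7.
Equality holds with 1 value of 7 and 2 values of 8.

7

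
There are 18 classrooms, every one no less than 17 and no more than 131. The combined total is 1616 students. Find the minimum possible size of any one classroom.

17

To make one classroom as small as possible, make the other 17 as large as possible.
The other 17 can take up 17 × 131 = 2227 ≥ 1616 − 17, so one classroom can sit at its floor of 17.
Achievable: one at 17 and the other 17 totalling 1599, which fits since 17 × 17 ≤ 1599 ≤ 17 × 131.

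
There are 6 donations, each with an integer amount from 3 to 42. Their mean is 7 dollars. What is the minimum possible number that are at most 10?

The total is 6 × 7 = 42.
Each value above 10 is at least 11, contributing at least 11 − 3 = 8 above the floor 3.
The sum exceeds the floor total 18 by 24, so at most ⌊24/8⌋ = 3 exceed 10, and at least 3 are ≤ 10.
Exactly 3 works: 3 values at 3 and 3 at 11 total 42.

3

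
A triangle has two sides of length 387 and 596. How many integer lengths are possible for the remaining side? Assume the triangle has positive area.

The triangle inequality gives |387 − 596| < c < 387 + 596, i.e. 209 < c < 983.
So c can be any integer from 210 to 982: 773 values.

773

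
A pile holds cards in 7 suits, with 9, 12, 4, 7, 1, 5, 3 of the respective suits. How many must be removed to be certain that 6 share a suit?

29

In the worst case you take as many as possible of each suit without reaching 6: 5 + 5 + 4 + 5 + 1 + 5 + 3 = 28.
The next one must give 6 of some suit, so 28 + 1 = 29.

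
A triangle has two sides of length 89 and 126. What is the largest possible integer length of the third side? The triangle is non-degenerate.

214

The third side must be less than 89 + 126 = 215.
The largest integer below 215 is 214.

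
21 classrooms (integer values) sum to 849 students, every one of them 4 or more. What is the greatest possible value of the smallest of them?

The average is 849/21 < 41, so some value is ≤ 40.
Taking 12 copies of 40 and 9 copies of 41 gives exactly 849, so 40 is attained.

40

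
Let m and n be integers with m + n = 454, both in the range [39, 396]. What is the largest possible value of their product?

With m + n fixed, mn peaks when the two are closest together.
Taking m = 227 and n = 227 (both in [39, 396]) gives mn = 51529.

51529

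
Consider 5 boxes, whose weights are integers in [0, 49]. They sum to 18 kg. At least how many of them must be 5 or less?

If only k of them are at most 5, the other 5 − k are at least 6, so the total is at least (5 − k)·6 + k·0.
This is ≤ 18, so (5 − k)·6 + 0k ≤ 18, which gives k ≥ 2.
Exactly 2 works: 2 values at 0 and 3 at 6 total 18.

2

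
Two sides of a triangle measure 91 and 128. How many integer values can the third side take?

181

The triangle inequality gives |91 − 128| < c < 91 + 128, i.e. 37 < c < 219.
So c can be any integer from 38 to 218: 181 values.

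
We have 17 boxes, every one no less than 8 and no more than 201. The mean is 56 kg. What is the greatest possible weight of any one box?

201

Maximizing one value means minimizing the remaining 16.
The total is 17 × 56 = 952.
The other 16 contribute at least 16 × 8 = 128, leaving at most 952 − 128 = 824.
But each box is capped at 201, so the maximum is 201.
Achievable: one at 201 and the other 16 totalling 751, which fits since 16 × 8 ≤ 751 ≤ 16 × 201.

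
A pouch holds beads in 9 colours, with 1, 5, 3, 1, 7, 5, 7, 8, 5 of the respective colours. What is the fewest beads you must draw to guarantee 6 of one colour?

36

In the worst case you take as many as possible of each colour without reaching 6: 1 + 5 + 3 + 1 + 5 + 5 + 5 + 5 + 5 = 35.
The next one must give 6 of some colour, so 35 + 1 = 36.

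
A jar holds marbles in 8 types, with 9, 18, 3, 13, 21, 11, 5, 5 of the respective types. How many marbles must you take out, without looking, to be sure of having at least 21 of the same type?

85

In the worst case you take as many as possible of each type without reaching 21: 9 + 18 + 3 + 13 + 20 + 11 + 5 + 5 = 84.
The next one must give 21 of some type, so 84 + 1 = 85.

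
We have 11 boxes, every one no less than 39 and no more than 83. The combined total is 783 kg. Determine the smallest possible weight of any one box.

39

Minimizing one value means maximizing the remaining 10.
The other 10 can take up 10 × 83 = 830 ≥ 783 − 39, so one box can sit at its floor of 39.
Achievable: one at 39 and the other 10 totalling 744, which fits since 10 × 39 ≤ 744 ≤ 10 × 83.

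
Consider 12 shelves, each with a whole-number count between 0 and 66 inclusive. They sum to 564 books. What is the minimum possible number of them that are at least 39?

If only k of them are at least 39, the other 12 − k are at most 38, so the total is at most k·66 + (12 − k)·38.
This must reach 564, so k·66 + (12 − k)·38 ≥ 564, giving k ≥ 4.
Exactly 4 works: 4 values at 66 and 8 at 38 total 568; lower one of the high values by 4 (still ≥ 39) to hit 564.

4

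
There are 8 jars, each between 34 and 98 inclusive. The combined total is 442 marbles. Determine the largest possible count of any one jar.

98

Maximizing one value means minimizing the remaining 7.
The other 7 contribute at least 7 × 34 = 238, leaving at most 442 − 238 = 204.
But each jar is capped at 98, so the maximum is 98.
Achievable: one at 98 and the other 7 totalling 344, which fits since 7 × 34 ≤ 344 ≤ 7 × 98.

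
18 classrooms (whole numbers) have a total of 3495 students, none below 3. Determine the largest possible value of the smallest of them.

194

The average is 3495/18 < 195, so some value is ≤ 194.
Equality holds with 15 values of 194 and 3 values of 195.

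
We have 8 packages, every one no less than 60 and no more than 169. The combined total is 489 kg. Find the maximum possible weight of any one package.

69

Maximizing one value means minimizing the remaining 7.
The other 7 contribute at least 7 × 60 = 420, leaving at most 489 − 420 = 69.
Since 69 ≤ 169, this is achievable: one at 69 and 7 at 60.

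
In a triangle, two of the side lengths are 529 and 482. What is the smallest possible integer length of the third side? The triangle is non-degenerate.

The third side must exceed |529 − 482| = 47.
The smallest integer above 47 is 48.

48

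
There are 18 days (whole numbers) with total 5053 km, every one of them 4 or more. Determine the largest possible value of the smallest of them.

The average is 5053/18 < 281, so some value is ≤ 280.
Equality holds with 5 values of 280 and 13 values of 281.

280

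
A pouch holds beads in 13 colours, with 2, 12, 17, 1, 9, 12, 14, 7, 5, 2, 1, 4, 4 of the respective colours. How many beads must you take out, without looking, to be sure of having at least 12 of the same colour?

In the worst case you take as many as possible of each colour without reaching 12: 2 + 11 + 11 + 1 + 9 + 11 + 11 + 7 + 5 + 2 + 1 + 4 + 4 = 79.
The next one must give 12 of some colour, so 79 + 1 = 80.

80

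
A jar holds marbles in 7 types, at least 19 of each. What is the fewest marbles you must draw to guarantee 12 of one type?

78

In the worst case you draw 11 of each of the 7 types: 7 × 11 = 77.
One more forces 12 of some type, so 77 + 1 = 78.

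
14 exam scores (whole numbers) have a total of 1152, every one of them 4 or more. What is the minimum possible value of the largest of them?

83

The 14 values sum to 1152, so their maximum is at least ⌈1152/14⌉ = 83.
Achievable: 4 of them at 83 and 10 at 82 total 1152.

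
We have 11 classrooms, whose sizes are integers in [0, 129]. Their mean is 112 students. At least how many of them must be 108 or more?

3

The total is 11 × 112 = 1232.
Suppose at most 11 − j of them reach 108; then j values are ≤ 107 and the rest ≤ 129.
The total is then ≤ 107·j + 129·(11 − j) = 1419 − 22j. For this to be ≥ 1232 we need j ≤ 8, so at least 11 − 8 = 3 must reach 108.
Exactly 3 works: 3 values at 129 and 8 at 107 total 1243; lower one of the high values by 11 (still ≥ 108) to hit 1232.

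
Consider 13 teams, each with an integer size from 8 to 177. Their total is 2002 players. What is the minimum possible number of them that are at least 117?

9

Suppose at most 13 − j of them reach 117; then j values are ≤ 116 and the rest ≤ 177.
The total is then ≤ 116·j + 177·(13 − j) = 2301 − 61j. For this to be ≥ 2002 we need j ≤ 4, so at least 13 − 4 = 9 must reach 117.
Exactly 9 works: 9 values at 177 and 4 at 116 total 2057; lower one of the high values by 55 (still ≥ 117) to hit 2002.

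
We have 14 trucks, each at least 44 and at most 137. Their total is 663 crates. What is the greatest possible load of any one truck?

91

To make one truck as large as possible, make the other 13 as small as possible.
The other 13 contribute at least 13 × 44 = 572, leaving at most 663 − 572 = 91.
Since 91 ≤ 137, this is achievable: one at 91 and 13 at 44.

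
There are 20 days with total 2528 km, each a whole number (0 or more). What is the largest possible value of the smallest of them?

If every one of the 20 were at least 127, the total would be at least 20 × 127 = 2540 > 2528.
Equality holds with 12 values of 126 and 8 values of 127.

126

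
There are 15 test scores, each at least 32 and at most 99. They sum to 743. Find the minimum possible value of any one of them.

32

Minimizing one value means maximizing the remaining 14.
The other 14 can take up 14 × 99 = 1386 ≥ 743 − 32, so one score can sit at its floor of 32.
Achievable: one at 32 and the other 14 totalling 711, which fits since 14 × 32 ≤ 711 ≤ 14 × 99.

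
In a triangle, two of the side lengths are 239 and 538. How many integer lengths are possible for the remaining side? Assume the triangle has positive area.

The triangle inequality gives |239 − 538| < c < 239 + 538, i.e. 299 < c < 777.
So c can be any integer from 300 to 776: 477 values.

477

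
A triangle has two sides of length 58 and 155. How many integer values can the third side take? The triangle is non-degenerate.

The triangle inequality gives |58 − 155| < c < 58 + 155, i.e. 97 < c < 213.
So c can be any integer from 98 to 212: 115 values.

115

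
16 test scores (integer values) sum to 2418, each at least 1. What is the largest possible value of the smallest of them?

The 16 values sum to 2418, so their minimum is at most ⌊2418/16⌋ = 151.
Achievable: 14 of them at 151 and 2 at 152 total 2418.

151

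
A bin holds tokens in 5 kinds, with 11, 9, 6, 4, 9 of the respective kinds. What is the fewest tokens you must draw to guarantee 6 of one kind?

25

In the worst case you take as many as possible of each kind without reaching 6: 5 + 5 + 5 + 4 + 5 = 24.
The next one must give 6 of some kind, so 24 + 1 = 25.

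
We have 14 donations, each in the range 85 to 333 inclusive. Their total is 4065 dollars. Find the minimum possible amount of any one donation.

85

Minimizing one value means maximizing the remaining 13.
The other 13 can take up 13 × 333 = 4329 ≥ 4065 − 85, so one donation can sit at its floor of 85.
Achievable: one at 85 and the other 13 totalling 3980, which fits since 13 × 85 ≤ 3980 ≤ 13 × 333.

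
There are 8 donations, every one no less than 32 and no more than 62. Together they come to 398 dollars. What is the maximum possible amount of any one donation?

62

To make one donation as large as possible, make the other 7 as small as possible.
The other 7 contribute at least 7 × 32 = 224, leaving at most 398 − 224 = 174.
But each donation is capped at 62, so the maximum is 62.
Achievable: one at 62 and the other 7 totalling 336, which fits since 7 × 32 ≤ 336 ≤ 7 × 62.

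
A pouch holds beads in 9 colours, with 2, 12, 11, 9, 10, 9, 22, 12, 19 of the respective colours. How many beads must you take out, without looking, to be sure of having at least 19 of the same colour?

In the worst case you take as many as possible of each colour without reaching 19: 2 + 12 + 11 + 9 + 10 + 9 + 18 + 12 + 18 = 101.
The next one must give 19 of some colour, so 101 + 1 = 102.

102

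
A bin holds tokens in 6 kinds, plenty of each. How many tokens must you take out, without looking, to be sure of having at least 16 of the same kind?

91

You could draw 15 of every kind without reaching 16 of any — 90 in all.
One more forces 16 of some kind, so 90 + 1 = 91.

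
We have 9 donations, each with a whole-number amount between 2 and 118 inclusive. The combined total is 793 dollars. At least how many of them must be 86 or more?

1

Suppose at most 9 − j of them reach 86; then j values are ≤ 85 and the rest ≤ 118.
The total is then ≤ 85·j + 118·(9 − j) = 1062 − 33j. For this to be ≥ 793 we need j ≤ 8, so at least 9 − 8 = 1 must reach 86.
Exactly 1 works: 1 value at 118 and 8 at 85 total 798; lower one of the high values by 5 (still ≥ 86) to hit 793.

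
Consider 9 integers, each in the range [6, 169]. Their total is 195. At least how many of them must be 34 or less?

Let j be the number exceeding 34. Then the total is ≥ 35·j + 6·(9 − j) = 54 + 29j.
So 29j ≤ 141 and j ≤ 4; hence at least 9 − 4 = 5 are ≤ 34.
Exactly 5 works: 5 values at 6 and 4 at 35 total 170; raise one of the low values by 25 (still ≤ 34) to hit 195.

5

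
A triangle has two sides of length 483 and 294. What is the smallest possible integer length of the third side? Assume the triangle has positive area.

190

The third side must exceed |483 − 294| = 189.
The smallest integer above 189 is 190.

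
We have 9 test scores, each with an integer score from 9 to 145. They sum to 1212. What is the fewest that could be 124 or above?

5

If only k of them are at least 124, the other 9 − k are at most 123, so the total is at most k·145 + (9 − k)·123.
This must reach 1212, so k·145 + (9 − k)·123 ≥ 1212, giving k ≥ 5.
Exactly 5 works: 5 values at 145 and 4 at 123 total 1217; lower one of the high values by 5 (still ≥ 124) to hit 1212.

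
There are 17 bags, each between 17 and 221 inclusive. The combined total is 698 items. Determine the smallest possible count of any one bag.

17

Minimizing one value means maximizing the remaining 16.
The other 16 can take up 16 × 221 = 3536 ≥ 698 − 17, so one bag can sit at its floor of 17.
Achievable: one at 17 and the other 16 totalling 681, which fits since 16 × 17 ≤ 681 ≤ 16 × 221.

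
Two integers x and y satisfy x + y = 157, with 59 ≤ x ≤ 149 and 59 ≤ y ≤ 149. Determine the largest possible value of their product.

6162

With x + y fixed, xy peaks when the two are closest together.
Taking x = 78 and y = 79 (both in [59, 149]) gives xy = 6162.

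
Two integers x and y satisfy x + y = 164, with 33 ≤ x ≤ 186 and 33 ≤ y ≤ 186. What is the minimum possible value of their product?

4323

Since x + y is fixed, pushing one of them to its bound minimizes the product.
At the endpoint x = 33, y = 164 − 33 = 131, so xy = 33 × 131 = 4323.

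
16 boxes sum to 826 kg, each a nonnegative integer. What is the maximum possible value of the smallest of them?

The 16 values sum to 826, so their minimum is at most ⌊826/16⌋ = 51.
Taking 6 copies of 51 and 10 copies of 52 gives exactly 826, so 51 is attained.

51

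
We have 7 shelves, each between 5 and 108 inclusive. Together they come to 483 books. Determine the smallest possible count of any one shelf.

5

Minimizing one value means maximizing the remaining 6.
The other 6 can take up 6 × 108 = 648 ≥ 483 − 5, so one shelf can sit at its floor of 5.
Achievable: one at 5 and the other 6 totalling 478, which fits since 6 × 5 ≤ 478 ≤ 6 × 108.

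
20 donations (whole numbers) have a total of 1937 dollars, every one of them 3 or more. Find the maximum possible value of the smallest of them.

The average is 1937/20 < 97, so some value is ≤ 96.
Achievable: 3 of them at 96 and 17 at 97 total 1937.

96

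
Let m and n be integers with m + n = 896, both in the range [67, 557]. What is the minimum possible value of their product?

188823

Since m + n is fixed, pushing one of them to its bound minimizes the product.
The extreme feasible split is m = 339, n = 557, giving mn = 188823.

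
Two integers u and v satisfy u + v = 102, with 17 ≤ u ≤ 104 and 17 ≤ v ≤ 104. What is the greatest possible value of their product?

2601

For a fixed sum, the product uv is largest when u and v are as close as possible.
Taking u = 51 and v = 51 (both in [17, 104]) gives uv = 2601.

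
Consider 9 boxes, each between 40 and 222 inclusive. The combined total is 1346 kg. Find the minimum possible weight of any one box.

To make one box as small as possible, make the other 8 as large as possible.
The other 8 can take up 8 × 222 = 1776 ≥ 1346 − 40, so one box can sit at its floor of 40.
Achievable: one at 40 and the other 8 totalling 1306, which fits since 8 × 40 ≤ 1306 ≤ 8 × 222.

40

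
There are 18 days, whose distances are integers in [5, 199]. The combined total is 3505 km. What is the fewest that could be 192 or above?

If only k of them are at least 192, the other 18 − k are at most 191, so the total is at most k·199 + (18 − k)·191.
This must reach 3505, so k·199 + (18 − k)·191 ≥ 3505, giving k ≥ 9.
Exactly 9 works: 9 values at 199 and 9 at 191 total 3510; lower one of the high values by 5 (still ≥ 192) to hit 3505.

9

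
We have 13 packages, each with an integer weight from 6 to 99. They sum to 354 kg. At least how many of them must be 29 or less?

2

If only k of them are at most 29, the other 13 − k are at least 30, so the total is at least (13 − k)·30 + k·6.
This is ≤ 354, so (13 − k)·30 + 6k ≤ 354, which gives k ≥ 2.
Exactly 2 works: 2 values at 6 and 11 at 30 total 342; raise one of the low values by 12 (still ≤ 29) to hit 354.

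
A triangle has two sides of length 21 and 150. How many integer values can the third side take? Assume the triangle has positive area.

The triangle inequality gives |21 − 150| < c < 21 + 150, i.e. 129 < c < 171.
So c can be any integer from 130 to 170: 41 values.

41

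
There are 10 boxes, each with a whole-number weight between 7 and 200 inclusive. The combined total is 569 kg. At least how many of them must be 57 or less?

1

If only k of them are at most 57, the other 10 − k are at least 58, so the total is at least (10 − k)·58 + k·7.
This is ≤ 569, so (10 − k)·58 + 7k ≤ 569, which gives k ≥ 1.
Exactly 1 works: 1 value at 7 and 9 at 58 total 529; raise one of the low values by 40 (still ≤ 57) to hit 569.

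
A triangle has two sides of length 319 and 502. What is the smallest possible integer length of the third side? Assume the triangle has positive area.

The third side must exceed |319 − 502| = 183.
The smallest integer above 183 is 184.

184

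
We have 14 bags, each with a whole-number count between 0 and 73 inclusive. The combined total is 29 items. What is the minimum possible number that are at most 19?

13

If only k of them are at most 19, the other 14 − k are at least 20, so the total is at least (14 − k)·20 + k·0.
This is ≤ 29, so (14 − k)·20 + 0k ≤ 29, which gives k ≥ 13.
Exactly 13 works: 13 values at 0 and 1 at 20 total 20; raise one of the low values by 9 (still ≤ 19) to hit 29.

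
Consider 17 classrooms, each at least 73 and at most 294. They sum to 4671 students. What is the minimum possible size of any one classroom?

73

Minimizing one value means maximizing the remaining 16.
The other 16 can take up 16 × 294 = 4704 ≥ 4671 − 73, so one classroom can sit at its floor of 73.
Achievable: one at 73 and the other 16 totalling 4598, which fits since 16 × 73 ≤ 4598 ≤ 16 × 294.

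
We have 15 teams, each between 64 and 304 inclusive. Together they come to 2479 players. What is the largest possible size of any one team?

Maximizing one value means minimizing the remaining 14.
The other 14 contribute at least 14 × 64 = 896, leaving at most 2479 − 896 = 1583.
But each team is capped at 304, so the maximum is 304.
Achievable: one at 304 and the other 14 totalling 2175, which fits since 14 × 64 ≤ 2175 ≤ 14 × 304.

304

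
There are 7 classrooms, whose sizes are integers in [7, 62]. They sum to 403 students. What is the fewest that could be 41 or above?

6

Each value short of 41 is at most 40, costing at least 62 − 40 = 22 against the maximum total of 434.
We can afford to lose at most 434 − 403 = 31, so at most ⌊31/22⌋ = 1 fall short, and at least 6 are ≥ 41.
Exactly 6 works: 6 values at 62 and 1 at 40 total 412; lower one of the high values by 9 (still ≥ 41) to hit 403.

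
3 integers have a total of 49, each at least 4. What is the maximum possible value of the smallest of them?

16

The 3 values sum to 49, so their minimum is at most ⌊49/3⌋ = 16.
Achievable: 2 of them at 16 and 1 at 17 total 49.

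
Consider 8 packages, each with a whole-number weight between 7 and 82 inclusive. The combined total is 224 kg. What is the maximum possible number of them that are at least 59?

With k values at 59 or above and the rest at least 7, the sum is at least 56 + 52k.
Since the sum is 224, we need 52k ≤ 168, i.e. k ≤ 3.
k = 3 is achieved by 3 values at 59 and 5 at 7, total 212; add 12 to one value (staying below 59) to reach 224.

3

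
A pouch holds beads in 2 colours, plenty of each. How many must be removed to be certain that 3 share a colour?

5

You could draw 2 of every colour without reaching 3 of any — 4 in all.
One more forces 3 of some colour, so 4 + 1 = 5.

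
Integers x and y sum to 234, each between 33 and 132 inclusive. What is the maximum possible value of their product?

13689

xy = x(234 − x) is maximized when x is as near 234/2 as the bounds allow.
Taking x = 117 and y = 117 (both in [33, 132]) gives xy = 13689.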